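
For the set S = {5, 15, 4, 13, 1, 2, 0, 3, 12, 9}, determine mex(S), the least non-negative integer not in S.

6

The values 0, 1, 2, 3, 4, 5 are all present; 6 is the first non-negative integer missing from the set.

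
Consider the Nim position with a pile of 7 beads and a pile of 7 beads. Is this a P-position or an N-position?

P-position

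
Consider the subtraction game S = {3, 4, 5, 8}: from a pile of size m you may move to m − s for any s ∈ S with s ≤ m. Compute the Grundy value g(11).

0

Build the Grundy sequence with g(k) = mex{g(k−s) : s ∈ {3, 4, 5, 8}, s ≤ k}:
k:     0  1  2  3  4  5  6  7  8  9 10 11
g(k):  0  0  0  1  1  1  2  2  2  3  3  0
So g(11) = 0.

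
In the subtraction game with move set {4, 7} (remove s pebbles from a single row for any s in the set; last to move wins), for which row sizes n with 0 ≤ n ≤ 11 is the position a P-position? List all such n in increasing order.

Compute g(0), g(1), … for moves {4, 7}:
g(0) = mex{} = 0
g(1) = mex{} = 0
g(2) = mex{} = 0
g(3) = mex{} = 0
g(4) = mex{0} = 1
g(5) = mex{0} = 1
g(6) = mex{0} = 1
g(7) = mex{0} = 1
g(8) = mex{0,1} = 2
g(9) = mex{0,1} = 2
g(10) = mex{0,1} = 2
g(11) = mex{1} = 0
The P-positions (g = 0) in 0..11 are 0, 1, 2, 3, 11.

0, 1, 2, 3, 11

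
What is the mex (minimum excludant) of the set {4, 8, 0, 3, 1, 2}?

The values 0, 1, 2, 3, 4 are all present; 5 is the first non-negative integer missing from the set.

5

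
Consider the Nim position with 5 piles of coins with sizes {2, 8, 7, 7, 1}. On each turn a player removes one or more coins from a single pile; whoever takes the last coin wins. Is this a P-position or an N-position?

In binary:
  0010  (2)
  1000  (8)
  0111  (7)
  0111  (7)
  0001  (1)
  ----
  1011  (11)
The nim-sum is 11 ≠ 0, so this is an N-position: the player to move can win.

N-position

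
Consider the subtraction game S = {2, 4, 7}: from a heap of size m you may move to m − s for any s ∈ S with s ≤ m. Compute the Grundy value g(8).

1

Compute g(0), g(1), … for moves {2, 4, 7}:
g(0) = mex{} = 0
g(1) = mex{} = 0
g(2) = mex{0} = 1
g(3) = mex{0} = 1
g(4) = mex{0,1} = 2
g(5) = mex{0,1} = 2
g(6) = mex{1,2} = 0
g(7) = mex{0,1,2} = 3
g(8) = mex{0,2} = 1
So g(8) = 1.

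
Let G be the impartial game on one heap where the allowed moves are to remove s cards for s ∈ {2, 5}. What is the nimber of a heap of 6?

1

Compute g(0), g(1), … for moves {2, 5}:
k:     0  1  2  3  4  5  6
g(k):  0  0  1  1  0  2  1
So g(6) = 1.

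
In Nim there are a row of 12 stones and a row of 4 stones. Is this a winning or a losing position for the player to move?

Winning position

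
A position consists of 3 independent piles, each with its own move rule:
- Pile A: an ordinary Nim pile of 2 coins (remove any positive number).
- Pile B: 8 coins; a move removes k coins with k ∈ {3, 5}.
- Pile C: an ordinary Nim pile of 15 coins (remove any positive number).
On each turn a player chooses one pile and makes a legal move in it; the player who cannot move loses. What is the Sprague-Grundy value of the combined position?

Pile A is a plain Nim pile of size 2, so its Grundy value is 2.
Grundy values for pile B (subtraction set {3, 5}):
g(0) = mex{} = 0
g(1) = mex{} = 0
g(2) = mex{} = 0
g(3) = mex{0} = 1
g(4) = mex{0} = 1
g(5) = mex{0} = 1
g(6) = mex{0,1} = 2
g(7) = mex{0,1} = 2
g(8) = mex{1} = 0
So g(8) = 0.
Pile C is a plain Nim pile of size 15, so its Grundy value is 15.
The value of a disjunctive sum is the nim-sum of the parts.
Combined value = 2 ⊕ 0 ⊕ 15 = 13.

13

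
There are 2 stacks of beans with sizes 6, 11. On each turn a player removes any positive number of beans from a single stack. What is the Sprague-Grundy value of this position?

In binary:
  0110  (6)
  1011  (11)
  ----
  1101  (13)

13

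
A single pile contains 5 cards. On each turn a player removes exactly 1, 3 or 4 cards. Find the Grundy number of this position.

Grundy values for subtraction set {1, 3, 4}:
k:     0  1  2  3  4  5
g(k):  0  1  0  1  2  3
So g(5) = 3.

3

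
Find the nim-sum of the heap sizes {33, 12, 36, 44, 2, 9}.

46

Bitwise XOR of the heap sizes:
  100001  (33)
  001100  (12)
  100100  (36)
  101100  (44)
  000010  (2)
  001001  (9)
  ------
  101110  (46)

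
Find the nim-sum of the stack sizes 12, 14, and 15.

13

In binary:
  1100  (12)
  1110  (14)
  1111  (15)
  ----
  1101  (13)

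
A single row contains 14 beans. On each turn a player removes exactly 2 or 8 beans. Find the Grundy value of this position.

Grundy values for subtraction set {2, 8}:
k:     0  1  2  3  4  5  6  7  8  9 10 11 12 13 14
g(k):  0  0  1  1  0  0  1  1  2  2  0  0  1  1  0
So g(14) = 0.

0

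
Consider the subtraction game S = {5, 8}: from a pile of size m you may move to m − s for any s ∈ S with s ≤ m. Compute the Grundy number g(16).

0

Compute g(0), g(1), … for moves {5, 8}:
k:     0  1  2  3  4  5  6  7  8  9 10 11 12 13 14 15 16
g(k):  0  0  0  0  0  1  1  1  1  1  2  2  2  0  0  0  0
So g(16) = 0.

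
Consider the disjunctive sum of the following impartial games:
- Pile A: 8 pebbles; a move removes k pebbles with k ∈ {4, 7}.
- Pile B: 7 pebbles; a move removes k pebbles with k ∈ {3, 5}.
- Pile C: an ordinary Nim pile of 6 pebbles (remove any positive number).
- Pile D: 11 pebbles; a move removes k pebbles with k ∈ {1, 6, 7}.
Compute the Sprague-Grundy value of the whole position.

For pile A, compute g(0), g(1), … with moves {4, 7}:
k:     0  1  2  3  4  5  6  7  8
g(k):  0  0  0  0  1  1  1  1  2
So g(8) = 2.
Build the Grundy sequence for pile B with g(k) = mex{g(k−s) : s ∈ {3, 5}, s ≤ k}:
k:     0  1  2  3  4  5  6  7
g(k):  0  0  0  1  1  1  2  2
So g(7) = 2.
Pile C is a plain Nim pile of size 6, so its Grundy value is 6.
For pile D, compute g(0), g(1), … with moves {1, 6, 7}:
k:     0  1  2  3  4  5  6  7  8  9 10 11
g(k):  0  1  0  1  0  1  2  3  2  3  2  3
So g(11) = 3.
By the Sprague-Grundy theorem, the Grundy value of a sum of independent games is the XOR of the component values.
Combined value = 2 XOR 2 XOR 6 XOR 3 = 5.

5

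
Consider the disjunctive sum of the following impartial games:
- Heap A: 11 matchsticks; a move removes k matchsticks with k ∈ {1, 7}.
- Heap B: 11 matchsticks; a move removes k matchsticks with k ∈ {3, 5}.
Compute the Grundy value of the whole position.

Grundy values for heap A (subtraction set {1, 7}):
g(0) = mex{} = 0
g(1) = mex{0} = 1
g(2) = mex{1} = 0
g(3) = mex{0} = 1
g(4) = mex{1} = 0
g(5) = mex{0} = 1
g(6) = mex{1} = 0
g(7) = mex{0} = 1
g(8) = mex{1} = 0
g(9) = mex{0} = 1
g(10) = mex{1} = 0
g(11) = mex{0} = 1
So g(11) = 1.
Build the Grundy sequence for heap B with g(k) = mex{g(k−s) : s ∈ {3, 5}, s ≤ k}:
g(0) = mex{} = 0
g(1) = mex{} = 0
g(2) = mex{} = 0
g(3) = mex{0} = 1
g(4) = mex{0} = 1
g(5) = mex{0} = 1
g(6) = mex{0,1} = 2
g(7) = mex{0,1} = 2
g(8) = mex{1} = 0
g(9) = mex{1,2} = 0
g(10) = mex{1,2} = 0
g(11) = mex{0,2} = 1
So g(11) = 1.
The value of a disjunctive sum is the nim-sum of the parts.
Combined value = 1 ⊕ 1 = 0.

0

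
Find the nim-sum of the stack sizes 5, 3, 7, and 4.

In binary:
  101  (5)
  011  (3)
  111  (7)
  100  (4)
  ---
  101  (5)

5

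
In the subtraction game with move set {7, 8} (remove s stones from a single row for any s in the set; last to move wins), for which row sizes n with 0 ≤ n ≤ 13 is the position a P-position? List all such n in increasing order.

0, 1, 2, 3, 4, 5, 6

Compute g(0), g(1), … for moves {7, 8}:
k:     0  1  2  3  4  5  6  7  8  9 10 11 12 13
g(k):  0  0  0  0  0  0  0  1  1  1  1  1  1  1
The P-positions (g = 0) in 0..13 are 0, 1, 2, 3, 4, 5, 6.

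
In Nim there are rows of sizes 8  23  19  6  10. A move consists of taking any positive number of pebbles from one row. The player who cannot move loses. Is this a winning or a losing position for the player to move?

Losing position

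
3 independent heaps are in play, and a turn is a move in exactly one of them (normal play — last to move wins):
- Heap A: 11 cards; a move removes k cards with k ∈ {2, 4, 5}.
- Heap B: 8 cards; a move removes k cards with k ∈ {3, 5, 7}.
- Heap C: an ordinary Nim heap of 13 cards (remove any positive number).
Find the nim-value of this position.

13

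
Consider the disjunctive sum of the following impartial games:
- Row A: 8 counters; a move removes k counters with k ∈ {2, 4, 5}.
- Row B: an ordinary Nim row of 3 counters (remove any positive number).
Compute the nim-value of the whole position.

3

Build the Grundy sequence for row A with g(k) = mex{g(k−s) : s ∈ {2, 4, 5}, s ≤ k}:
g(0) = mex{} = 0
g(1) = mex{} = 0
g(2) = mex{0} = 1
g(3) = mex{0} = 1
g(4) = mex{0,1} = 2
g(5) = mex{0,1} = 2
g(6) = mex{0,1,2} = 3
g(7) = mex{1,2} = 0
g(8) = mex{1,2,3} = 0
So g(8) = 0.
Row B is a plain Nim row of size 3, so its Grundy value is 3.
The value of a disjunctive sum is the nim-sum of the parts.
Combined value = 0 XOR 3 = 3.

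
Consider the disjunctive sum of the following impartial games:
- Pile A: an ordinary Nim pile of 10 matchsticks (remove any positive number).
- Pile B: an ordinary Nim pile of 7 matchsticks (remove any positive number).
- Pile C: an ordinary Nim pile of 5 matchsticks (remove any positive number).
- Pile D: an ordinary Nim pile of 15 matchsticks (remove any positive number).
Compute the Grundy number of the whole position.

7

Pile A is a plain Nim pile of size 10, so its Grundy value is 10.
Pile B is a plain Nim pile of size 7, so its Grundy value is 7.
Pile C is a plain Nim pile of size 5, so its Grundy value is 5.
Pile D is a plain Nim pile of size 15, so its Grundy value is 15.
The value of a disjunctive sum is the nim-sum of the parts.
Combined value = 10 ⊕ 7 ⊕ 5 ⊕ 15 = 7.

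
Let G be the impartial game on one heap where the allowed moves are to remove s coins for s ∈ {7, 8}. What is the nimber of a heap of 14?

Build the Grundy sequence with g(k) = mex{g(k−s) : s ∈ {7, 8}, s ≤ k}:
k:     0  1  2  3  4  5  6  7  8  9 10 11 12 13 14
g(k):  0  0  0  0  0  0  0  1  1  1  1  1  1  1  2
So g(14) = 2.

2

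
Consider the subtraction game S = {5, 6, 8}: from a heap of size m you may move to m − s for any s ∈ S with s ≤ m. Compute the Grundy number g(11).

2

Grundy values for subtraction set {5, 6, 8}:
k:     0  1  2  3  4  5  6  7  8  9 10 11
g(k):  0  0  0  0  0  1  1  1  1  1  2  2
So g(11) = 2.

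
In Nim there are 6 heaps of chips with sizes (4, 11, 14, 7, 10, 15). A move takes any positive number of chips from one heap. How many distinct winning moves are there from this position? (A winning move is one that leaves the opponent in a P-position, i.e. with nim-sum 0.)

5

Nim-sum: 4 XOR 11 XOR 14 XOR 7 XOR 10 XOR 15 = 3.
The overall nim-sum is X = 3. A heap of size p has a winning move iff p XOR X < p (reduce it to p XOR X).
  4: 4 XOR 3 = 7 ≥ 4 — no move.
  11: 11 XOR 3 = 8 < 11 — winning move (to 8).
  14: 14 XOR 3 = 13 < 14 — winning move (to 13).
  7: 7 XOR 3 = 4 < 7 — winning move (to 4).
  10: 10 XOR 3 = 9 < 10 — winning move (to 9).
  15: 15 XOR 3 = 12 < 15 — winning move (to 12).
That gives 5 winning moves.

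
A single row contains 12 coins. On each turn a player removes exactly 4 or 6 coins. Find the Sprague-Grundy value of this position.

0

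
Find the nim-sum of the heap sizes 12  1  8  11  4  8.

Write each in binary and XOR column by column:
  1100  (12)
  0001  (1)
  1000  (8)
  1011  (11)
  0100  (4)
  1000  (8)
  ----
  0010  (2)

2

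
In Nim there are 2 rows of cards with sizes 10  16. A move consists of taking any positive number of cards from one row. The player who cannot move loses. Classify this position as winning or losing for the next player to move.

Nim-sum: 10 ^ 16 = 26.
The nim-sum is 26 ≠ 0, so this is an N-position: the player to move can win.

Winning position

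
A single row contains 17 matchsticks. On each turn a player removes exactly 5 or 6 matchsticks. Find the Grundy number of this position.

Compute g(0), g(1), … for moves {5, 6}:
k:     0  1  2  3  4  5  6  7  8  9 10 11 12 13 14 15 16 17
g(k):  0  0  0  0  0  1  1  1  1  1  2  0  0  0  0  0  1  1
So g(17) = 1.

1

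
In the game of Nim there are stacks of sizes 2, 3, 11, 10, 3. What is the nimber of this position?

Nim-sum: 2 ^ 3 ^ 11 ^ 10 ^ 3 = 3.

3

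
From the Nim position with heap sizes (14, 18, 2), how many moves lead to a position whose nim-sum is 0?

1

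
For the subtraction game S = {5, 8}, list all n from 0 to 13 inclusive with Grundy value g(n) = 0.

0, 1, 2, 3, 4, 13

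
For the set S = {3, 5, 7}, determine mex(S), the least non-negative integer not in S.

0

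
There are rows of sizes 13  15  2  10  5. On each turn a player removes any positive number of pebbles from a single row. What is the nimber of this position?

15

Nim-sum: 13 ⊕ 15 ⊕ 2 ⊕ 10 ⊕ 5 = 15.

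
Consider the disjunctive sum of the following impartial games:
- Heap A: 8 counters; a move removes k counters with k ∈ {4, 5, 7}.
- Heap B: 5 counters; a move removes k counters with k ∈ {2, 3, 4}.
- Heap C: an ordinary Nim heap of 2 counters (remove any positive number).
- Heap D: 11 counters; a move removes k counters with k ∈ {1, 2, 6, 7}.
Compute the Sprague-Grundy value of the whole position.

2

Build the Grundy sequence for heap A with g(k) = mex{g(k−s) : s ∈ {4, 5, 7}, s ≤ k}:
g(0) = mex{} = 0
g(1) = mex{} = 0
g(2) = mex{} = 0
g(3) = mex{} = 0
g(4) = mex{0} = 1
g(5) = mex{0} = 1
g(6) = mex{0} = 1
g(7) = mex{0} = 1
g(8) = mex{0,1} = 2
So g(8) = 2.
Grundy values for heap B (subtraction set {2, 3, 4}):
g(0) = mex{} = 0
g(1) = mex{} = 0
g(2) = mex{0} = 1
g(3) = mex{0} = 1
g(4) = mex{0,1} = 2
g(5) = mex{0,1} = 2
So g(5) = 2.
Heap C is a plain Nim heap of size 2, so its Grundy value is 2.
Grundy values for heap D (subtraction set {1, 2, 6, 7}):
g(0) = mex{} = 0
g(1) = mex{0} = 1
g(2) = mex{0,1} = 2
g(3) = mex{1,2} = 0
g(4) = mex{0,2} = 1
g(5) = mex{0,1} = 2
g(6) = mex{0,1,2} = 3
g(7) = mex{0,1,2,3} = 4
g(8) = mex{1,2,3,4} = 0
g(9) = mex{0,2,4} = 1
g(10) = mex{0,1} = 2
g(11) = mex{1,2} = 0
So g(11) = 0.
The value of a disjunctive sum is the nim-sum of the parts.
Combined value = 2 ⊕ 2 ⊕ 2 ⊕ 0 = 2.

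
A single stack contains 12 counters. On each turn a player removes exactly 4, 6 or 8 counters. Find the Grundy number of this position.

Compute g(0), g(1), … for moves {4, 6, 8}:
k:     0  1  2  3  4  5  6  7  8  9 10 11 12
g(k):  0  0  0  0  1  1  1  1  2  2  2  2  0
So g(12) = 0.

0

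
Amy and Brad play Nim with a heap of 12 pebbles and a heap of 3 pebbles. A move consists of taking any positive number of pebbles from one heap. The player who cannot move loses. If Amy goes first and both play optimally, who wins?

Bitwise XOR of the heap sizes:
  1100  (12)
  0011  (3)
  ----
  1111  (15)
The nim-sum is 15 ≠ 0, so this is an N-position: the player to move can win; Amy has a winning move.

Amy wins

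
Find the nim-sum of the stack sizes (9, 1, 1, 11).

2

Nim-sum: 9 ^ 1 ^ 1 ^ 11 = 2.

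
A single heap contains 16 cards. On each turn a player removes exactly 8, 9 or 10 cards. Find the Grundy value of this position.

2

Build the Grundy sequence with g(k) = mex{g(k−s) : s ∈ {8, 9, 10}, s ≤ k}:
k:     0  1  2  3  4  5  6  7  8  9 10 11 12 13 14 15 16
g(k):  0  0  0  0  0  0  0  0  1  1  1  1  1  1  1  1  2
So g(16) = 2.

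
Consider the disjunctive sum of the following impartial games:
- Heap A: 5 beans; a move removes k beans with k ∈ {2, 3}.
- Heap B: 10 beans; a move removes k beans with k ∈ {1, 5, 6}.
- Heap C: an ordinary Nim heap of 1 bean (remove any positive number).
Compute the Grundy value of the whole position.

3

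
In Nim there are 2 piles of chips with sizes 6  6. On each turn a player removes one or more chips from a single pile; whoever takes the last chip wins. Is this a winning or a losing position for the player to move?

Compute the nim-sum pairwise:
6 ⊕ 6 = 0
The nim-sum is 0, so this is a P-position: the player to move is in a losing position under optimal play.

Losing position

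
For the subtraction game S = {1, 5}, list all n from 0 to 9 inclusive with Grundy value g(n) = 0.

0, 2, 4, 6, 8

Grundy values for subtraction set {1, 5}:
k:     0  1  2  3  4  5  6  7  8  9
g(k):  0  1  0  1  0  1  0  1  0  1
The P-positions (g = 0) in 0..9 are 0, 2, 4, 6, 8.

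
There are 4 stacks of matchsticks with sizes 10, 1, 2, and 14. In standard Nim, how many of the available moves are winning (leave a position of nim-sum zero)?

1

In binary:
  1010  (10)
  0001  (1)
  0010  (2)
  1110  (14)
  ----
  0111  (7)
The overall nim-sum is X = 7. A stack of size p has a winning move iff p XOR X < p (reduce it to p XOR X).
  10: 10 XOR 7 = 13 ≥ 10 — no move.
  1: 1 XOR 7 = 6 ≥ 1 — no move.
  2: 2 XOR 7 = 5 ≥ 2 — no move.
  14: 14 XOR 7 = 9 < 14 — winning move (to 9).
That gives 1 winning move.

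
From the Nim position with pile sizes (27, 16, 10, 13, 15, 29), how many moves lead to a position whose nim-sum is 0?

Compute the nim-sum pairwise:
27 ⊕ 16 = 11
11 ⊕ 10 = 1
1 ⊕ 13 = 12
12 ⊕ 15 = 3
3 ⊕ 29 = 30
The overall nim-sum is X = 30. A pile of size p has a winning move iff p XOR X < p (reduce it to p XOR X).
  27: 27 XOR 30 = 5 < 27 — winning move (to 5).
  16: 16 XOR 30 = 14 < 16 — winning move (to 14).
  10: 10 XOR 30 = 20 ≥ 10 — no move.
  13: 13 XOR 30 = 19 ≥ 13 — no move.
  15: 15 XOR 30 = 17 ≥ 15 — no move.
  29: 29 XOR 30 = 3 < 29 — winning move (to 3).
That gives 3 winning moves.

3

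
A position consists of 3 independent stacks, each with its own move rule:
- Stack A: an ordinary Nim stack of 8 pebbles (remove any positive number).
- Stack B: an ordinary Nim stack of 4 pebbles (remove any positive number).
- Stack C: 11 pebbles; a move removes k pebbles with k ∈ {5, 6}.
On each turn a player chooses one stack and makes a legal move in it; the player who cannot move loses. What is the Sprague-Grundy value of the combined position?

12

Stack A is a plain Nim stack of size 8, so its Grundy value is 8.
Stack B is a plain Nim stack of size 4, so its Grundy value is 4.
For stack C, compute g(0), g(1), … with moves {5, 6}:
g(0) = mex{} = 0
g(1) = mex{} = 0
g(2) = mex{} = 0
g(3) = mex{} = 0
g(4) = mex{} = 0
g(5) = mex{0} = 1
g(6) = mex{0} = 1
g(7) = mex{0} = 1
g(8) = mex{0} = 1
g(9) = mex{0} = 1
g(10) = mex{0,1} = 2
g(11) = mex{1} = 0
So g(11) = 0.
The value of a disjunctive sum is the nim-sum of the parts.
Combined value = 8 XOR 4 XOR 0 = 12.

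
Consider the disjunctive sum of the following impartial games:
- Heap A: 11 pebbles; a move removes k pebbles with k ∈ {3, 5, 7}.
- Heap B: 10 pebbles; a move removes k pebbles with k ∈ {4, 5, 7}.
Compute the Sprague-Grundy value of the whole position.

For heap A, compute g(0), g(1), … with moves {3, 5, 7}:
k:     0  1  2  3  4  5  6  7  8  9 10 11
g(k):  0  0  0  1  1  1  2  2  2  3  0  0
So g(11) = 0.
Grundy values for heap B (subtraction set {4, 5, 7}):
g(0) = mex{} = 0
g(1) = mex{} = 0
g(2) = mex{} = 0
g(3) = mex{} = 0
g(4) = mex{0} = 1
g(5) = mex{0} = 1
g(6) = mex{0} = 1
g(7) = mex{0} = 1
g(8) = mex{0,1} = 2
g(9) = mex{0,1} = 2
g(10) = mex{0,1} = 2
So g(10) = 2.
By the Sprague-Grundy theorem, the Grundy value of a sum of independent games is the XOR of the component values.
Combined value = 0 ⊕ 2 = 2.

2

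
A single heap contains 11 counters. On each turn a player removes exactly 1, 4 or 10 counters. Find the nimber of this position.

2

Grundy values for subtraction set {1, 4, 10}:
k:     0  1  2  3  4  5  6  7  8  9 10 11
g(k):  0  1  0  1  2  0  1  0  1  2  3  2
So g(11) = 2.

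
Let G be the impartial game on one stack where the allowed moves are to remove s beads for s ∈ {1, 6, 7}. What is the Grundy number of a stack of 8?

Grundy values for subtraction set {1, 6, 7}:
k:     0  1  2  3  4  5  6  7  8
g(k):  0  1  0  1  0  1  2  3  2
So g(8) = 2.

2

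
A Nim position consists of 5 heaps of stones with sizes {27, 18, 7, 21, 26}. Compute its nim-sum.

1

In binary:
  11011  (27)
  10010  (18)
  00111  (7)
  10101  (21)
  11010  (26)
  -----
  00001  (1)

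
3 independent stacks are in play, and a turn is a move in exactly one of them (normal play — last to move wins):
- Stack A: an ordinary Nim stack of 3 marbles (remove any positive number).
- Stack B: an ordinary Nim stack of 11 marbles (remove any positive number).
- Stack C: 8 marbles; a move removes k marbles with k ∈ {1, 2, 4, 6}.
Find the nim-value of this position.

Stack A is a plain Nim stack of size 3, so its Grundy value is 3.
Stack B is a plain Nim stack of size 11, so its Grundy value is 11.
Build the Grundy sequence for stack C with g(k) = mex{g(k−s) : s ∈ {1, 2, 4, 6}, s ≤ k}:
k:     0  1  2  3  4  5  6  7  8
g(k):  0  1  2  0  1  2  3  4  0
So g(8) = 0.
The value of a disjunctive sum is the nim-sum of the parts.
Combined value = 3 ⊕ 11 ⊕ 0 = 8.

8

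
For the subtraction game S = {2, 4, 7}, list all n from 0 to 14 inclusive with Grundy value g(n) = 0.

0, 1, 6, 9, 12

Build the Grundy sequence with g(k) = mex{g(k−s) : s ∈ {2, 4, 7}, s ≤ k}:
k:     0  1  2  3  4  5  6  7  8  9 10 11 12 13 14
g(k):  0  0  1  1  2  2  0  3  1  0  2  1  0  2  1
The P-positions (g = 0) in 0..14 are 0, 1, 6, 9, 12.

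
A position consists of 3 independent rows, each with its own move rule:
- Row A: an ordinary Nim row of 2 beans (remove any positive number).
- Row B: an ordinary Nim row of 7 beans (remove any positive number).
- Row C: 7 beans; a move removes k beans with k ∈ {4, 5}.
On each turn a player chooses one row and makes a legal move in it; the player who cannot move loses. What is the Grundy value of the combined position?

4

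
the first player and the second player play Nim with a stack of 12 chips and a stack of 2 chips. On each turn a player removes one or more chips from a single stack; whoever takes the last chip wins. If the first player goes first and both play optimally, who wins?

Compute the nim-sum pairwise:
12 ^ 2 = 14
The nim-sum is 14 ≠ 0, so this is an N-position: the player to move can win; the first player has a winning move.

the first player wins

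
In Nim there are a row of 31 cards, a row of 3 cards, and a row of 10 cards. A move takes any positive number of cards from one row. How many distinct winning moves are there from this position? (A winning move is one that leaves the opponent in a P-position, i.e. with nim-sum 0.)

1

In binary:
  11111  (31)
  00011  (3)
  01010  (10)
  -----
  10110  (22)
The overall nim-sum is X = 22. A row of size p has a winning move iff p XOR X < p (reduce it to p XOR X).
  31: 31 XOR 22 = 9 < 31 — winning move (to 9).
  3: 3 XOR 22 = 21 ≥ 3 — no move.
  10: 10 XOR 22 = 28 ≥ 10 — no move.
That gives 1 winning move.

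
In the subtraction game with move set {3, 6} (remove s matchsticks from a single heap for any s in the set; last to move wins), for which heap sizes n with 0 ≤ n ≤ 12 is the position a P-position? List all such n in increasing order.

0, 1, 2, 9, 10, 11

Grundy values for subtraction set {3, 6}:
g(0) = mex{} = 0
g(1) = mex{} = 0
g(2) = mex{} = 0
g(3) = mex{0} = 1
g(4) = mex{0} = 1
g(5) = mex{0} = 1
g(6) = mex{0,1} = 2
g(7) = mex{0,1} = 2
g(8) = mex{0,1} = 2
g(9) = mex{1,2} = 0
g(10) = mex{1,2} = 0
g(11) = mex{1,2} = 0
g(12) = mex{0,2} = 1
The P-positions (g = 0) in 0..12 are 0, 1, 2, 9, 10, 11.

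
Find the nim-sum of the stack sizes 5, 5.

0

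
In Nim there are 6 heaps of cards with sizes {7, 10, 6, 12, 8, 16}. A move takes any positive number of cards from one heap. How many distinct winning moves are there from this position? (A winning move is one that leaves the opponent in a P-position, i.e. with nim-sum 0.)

1

Compute the nim-sum pairwise:
7 XOR 10 = 13
13 XOR 6 = 11
11 XOR 12 = 7
7 XOR 8 = 15
15 XOR 16 = 31
The overall nim-sum is X = 31. A heap of size p has a winning move iff p XOR X < p (reduce it to p XOR X).
  7: 7 XOR 31 = 24 ≥ 7 — no move.
  10: 10 XOR 31 = 21 ≥ 10 — no move.
  6: 6 XOR 31 = 25 ≥ 6 — no move.
  12: 12 XOR 31 = 19 ≥ 12 — no move.
  8: 8 XOR 31 = 23 ≥ 8 — no move.
  16: 16 XOR 31 = 15 < 16 — winning move (to 15).
That gives 1 winning move.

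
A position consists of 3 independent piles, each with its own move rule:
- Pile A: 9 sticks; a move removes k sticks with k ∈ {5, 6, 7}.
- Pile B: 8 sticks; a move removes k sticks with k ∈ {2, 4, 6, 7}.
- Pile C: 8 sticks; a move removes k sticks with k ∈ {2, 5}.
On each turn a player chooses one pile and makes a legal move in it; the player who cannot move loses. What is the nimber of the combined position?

5

For pile A, compute g(0), g(1), … with moves {5, 6, 7}:
k:     0  1  2  3  4  5  6  7  8  9
g(k):  0  0  0  0  0  1  1  1  1  1
So g(9) = 1.
Build the Grundy sequence for pile B with g(k) = mex{g(k−s) : s ∈ {2, 4, 6, 7}, s ≤ k}:
g(0) = mex{} = 0
g(1) = mex{} = 0
g(2) = mex{0} = 1
g(3) = mex{0} = 1
g(4) = mex{0,1} = 2
g(5) = mex{0,1} = 2
g(6) = mex{0,1,2} = 3
g(7) = mex{0,1,2} = 3
g(8) = mex{0,1,2,3} = 4
So g(8) = 4.
Build the Grundy sequence for pile C with g(k) = mex{g(k−s) : s ∈ {2, 5}, s ≤ k}:
k:     0  1  2  3  4  5  6  7  8
g(k):  0  0  1  1  0  2  1  0  0
So g(8) = 0.
The value of a disjunctive sum is the nim-sum of the parts.
Combined value = 1 ⊕ 4 ⊕ 0 = 5.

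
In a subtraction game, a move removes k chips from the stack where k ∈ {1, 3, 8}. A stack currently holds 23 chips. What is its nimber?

1

Grundy values for subtraction set {1, 3, 8}:
k:     0  1  2  3  4  5  6  7  8  9 10 11 12 13 14 15 16 17 18 19 20 21 22 23
g(k):  0  1  0  1  0  1  0  1  2  3  2  0  1  0  1  0  1  0  1  2  3  2  0  1
So g(23) = 1.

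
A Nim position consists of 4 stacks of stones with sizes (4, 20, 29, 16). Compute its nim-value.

29

Compute the nim-sum pairwise:
4 ⊕ 20 = 16
16 ⊕ 29 = 13
13 ⊕ 16 = 29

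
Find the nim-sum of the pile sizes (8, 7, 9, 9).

15

Compute the nim-sum pairwise:
8 ⊕ 7 = 15
15 ⊕ 9 = 6
6 ⊕ 9 = 15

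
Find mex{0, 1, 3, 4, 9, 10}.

2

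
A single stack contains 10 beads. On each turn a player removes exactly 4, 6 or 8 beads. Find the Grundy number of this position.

Grundy values for subtraction set {4, 6, 8}:
g(0) = mex{} = 0
g(1) = mex{} = 0
g(2) = mex{} = 0
g(3) = mex{} = 0
g(4) = mex{0} = 1
g(5) = mex{0} = 1
g(6) = mex{0} = 1
g(7) = mex{0} = 1
g(8) = mex{0,1} = 2
g(9) = mex{0,1} = 2
g(10) = mex{0,1} = 2
So g(10) = 2.

2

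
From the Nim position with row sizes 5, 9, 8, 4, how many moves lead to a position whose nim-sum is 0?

0

Bitwise XOR of the heap sizes:
  0101  (5)
  1001  (9)
  1000  (8)
  0100  (4)
  ----
  0000  (0)
The nim-sum is already 0, so every move leaves a nonzero nim-sum — there are no winning moves.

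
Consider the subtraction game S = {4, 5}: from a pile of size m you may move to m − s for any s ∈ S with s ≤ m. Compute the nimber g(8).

Build the Grundy sequence with g(k) = mex{g(k−s) : s ∈ {4, 5}, s ≤ k}:
k:     0  1  2  3  4  5  6  7  8
g(k):  0  0  0  0  1  1  1  1  2
So g(8) = 2.

2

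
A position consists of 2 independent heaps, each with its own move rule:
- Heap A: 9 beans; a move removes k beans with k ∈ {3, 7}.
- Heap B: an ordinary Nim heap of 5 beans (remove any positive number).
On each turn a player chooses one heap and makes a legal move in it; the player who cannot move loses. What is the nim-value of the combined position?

4

Grundy values for heap A (subtraction set {3, 7}):
g(0) = mex{} = 0
g(1) = mex{} = 0
g(2) = mex{} = 0
g(3) = mex{0} = 1
g(4) = mex{0} = 1
g(5) = mex{0} = 1
g(6) = mex{1} = 0
g(7) = mex{0,1} = 2
g(8) = mex{0,1} = 2
g(9) = mex{0} = 1
So g(9) = 1.
Heap B is a plain Nim heap of size 5, so its Grundy value is 5.
The value of a disjunctive sum is the nim-sum of the parts.
Combined value = 1 ⊕ 5 = 4.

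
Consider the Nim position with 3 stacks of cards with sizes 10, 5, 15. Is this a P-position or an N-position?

P-position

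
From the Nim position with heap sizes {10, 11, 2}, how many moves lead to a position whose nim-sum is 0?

3

Bitwise XOR of the heap sizes:
  1010  (10)
  1011  (11)
  0010  (2)
  ----
  0011  (3)
The overall nim-sum is X = 3. A heap of size p has a winning move iff p XOR X < p (reduce it to p XOR X).
  10: 10 XOR 3 = 9 < 10 — winning move (to 9).
  11: 11 XOR 3 = 8 < 11 — winning move (to 8).
  2: 2 XOR 3 = 1 < 2 — winning move (to 1).
That gives 3 winning moves.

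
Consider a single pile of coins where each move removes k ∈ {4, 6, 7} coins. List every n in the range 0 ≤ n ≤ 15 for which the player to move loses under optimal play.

Compute g(0), g(1), … for moves {4, 6, 7}:
k:     0  1  2  3  4  5  6  7  8  9 10 11 12 13 14 15
g(k):  0  0  0  0  1  1  1  1  2  2  2  0  0  0  0  1
The P-positions (g = 0) in 0..15 are 0, 1, 2, 3, 11, 12, 13, 14.

0, 1, 2, 3, 11, 12, 13, 14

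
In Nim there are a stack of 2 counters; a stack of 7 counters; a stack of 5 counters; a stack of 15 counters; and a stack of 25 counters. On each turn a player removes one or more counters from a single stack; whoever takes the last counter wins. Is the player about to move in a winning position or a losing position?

Winning position

Compute the nim-sum pairwise:
2 ⊕ 7 = 5
5 ⊕ 5 = 0
0 ⊕ 15 = 15
15 ⊕ 25 = 22
The nim-sum is 22 ≠ 0, so this is an N-position: the player to move can win.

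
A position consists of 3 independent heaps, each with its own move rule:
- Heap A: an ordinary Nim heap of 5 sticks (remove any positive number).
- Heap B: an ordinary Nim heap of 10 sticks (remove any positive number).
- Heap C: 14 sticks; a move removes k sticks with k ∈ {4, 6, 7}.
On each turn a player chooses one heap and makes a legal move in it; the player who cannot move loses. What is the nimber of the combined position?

Heap A is a plain Nim heap of size 5, so its Grundy value is 5.
Heap B is a plain Nim heap of size 10, so its Grundy value is 10.
Grundy values for heap C (subtraction set {4, 6, 7}):
k:     0  1  2  3  4  5  6  7  8  9 10 11 12 13 14
g(k):  0  0  0  0  1  1  1  1  2  2  2  0  0  0  0
So g(14) = 0.
By the Sprague-Grundy theorem, the Grundy value of a sum of independent games is the XOR of the component values.
Combined value = 5 ⊕ 10 ⊕ 0 = 15.

15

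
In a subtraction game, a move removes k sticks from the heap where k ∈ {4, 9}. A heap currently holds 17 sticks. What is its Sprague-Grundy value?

Grundy values for subtraction set {4, 9}:
k:     0  1  2  3  4  5  6  7  8  9 10 11 12 13 14 15 16 17
g(k):  0  0  0  0  1  1  1  1  0  2  2  2  1  0  0  0  0  1
So g(17) = 1.

1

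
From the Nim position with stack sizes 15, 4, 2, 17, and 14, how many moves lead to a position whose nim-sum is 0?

1

Bitwise XOR of the heap sizes:
  01111  (15)
  00100  (4)
  00010  (2)
  10001  (17)
  01110  (14)
  -----
  10110  (22)
The overall nim-sum is X = 22. A stack of size p has a winning move iff p XOR X < p (reduce it to p XOR X).
  15: 15 XOR 22 = 25 ≥ 15 — no move.
  4: 4 XOR 22 = 18 ≥ 4 — no move.
  2: 2 XOR 22 = 20 ≥ 2 — no move.
  17: 17 XOR 22 = 7 < 17 — winning move (to 7).
  14: 14 XOR 22 = 24 ≥ 14 — no move.
That gives 1 winning move.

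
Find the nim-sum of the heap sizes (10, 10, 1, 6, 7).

Nim-sum: 10 XOR 10 XOR 1 XOR 6 XOR 7 = 0.

0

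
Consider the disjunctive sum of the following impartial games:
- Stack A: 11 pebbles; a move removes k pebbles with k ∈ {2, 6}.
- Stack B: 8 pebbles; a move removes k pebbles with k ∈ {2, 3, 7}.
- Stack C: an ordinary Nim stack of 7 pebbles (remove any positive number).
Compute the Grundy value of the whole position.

7

For stack A, compute g(0), g(1), … with moves {2, 6}:
g(0) = mex{} = 0
g(1) = mex{} = 0
g(2) = mex{0} = 1
g(3) = mex{0} = 1
g(4) = mex{1} = 0
g(5) = mex{1} = 0
g(6) = mex{0} = 1
g(7) = mex{0} = 1
g(8) = mex{1} = 0
g(9) = mex{1} = 0
g(10) = mex{0} = 1
g(11) = mex{0} = 1
So g(11) = 1.
Build the Grundy sequence for stack B with g(k) = mex{g(k−s) : s ∈ {2, 3, 7}, s ≤ k}:
k:     0  1  2  3  4  5  6  7  8
g(k):  0  0  1  1  2  0  0  1  1
So g(8) = 1.
Stack C is a plain Nim stack of size 7, so its Grundy value is 7.
By the Sprague-Grundy theorem, the Grundy value of a sum of independent games is the XOR of the component values.
Combined value = 1 ⊕ 1 ⊕ 7 = 7.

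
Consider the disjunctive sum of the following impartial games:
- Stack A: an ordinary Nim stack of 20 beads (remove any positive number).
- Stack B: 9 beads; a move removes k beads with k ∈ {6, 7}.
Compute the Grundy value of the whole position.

21

Stack A is a plain Nim stack of size 20, so its Grundy value is 20.
Grundy values for stack B (subtraction set {6, 7}):
k:     0  1  2  3  4  5  6  7  8  9
g(k):  0  0  0  0  0  0  1  1  1  1
So g(9) = 1.
The value of a disjunctive sum is the nim-sum of the parts.
Combined value = 20 XOR 1 = 21.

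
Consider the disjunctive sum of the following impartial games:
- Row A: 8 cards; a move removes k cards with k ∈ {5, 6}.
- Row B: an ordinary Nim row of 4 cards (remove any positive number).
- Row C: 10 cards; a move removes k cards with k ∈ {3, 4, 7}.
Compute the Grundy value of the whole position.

Build the Grundy sequence for row A with g(k) = mex{g(k−s) : s ∈ {5, 6}, s ≤ k}:
g(0) = mex{} = 0
g(1) = mex{} = 0
g(2) = mex{} = 0
g(3) = mex{} = 0
g(4) = mex{} = 0
g(5) = mex{0} = 1
g(6) = mex{0} = 1
g(7) = mex{0} = 1
g(8) = mex{0} = 1
So g(8) = 1.
Row B is a plain Nim row of size 4, so its Grundy value is 4.
Grundy values for row C (subtraction set {3, 4, 7}):
g(0) = mex{} = 0
g(1) = mex{} = 0
g(2) = mex{} = 0
g(3) = mex{0} = 1
g(4) = mex{0} = 1
g(5) = mex{0} = 1
g(6) = mex{0,1} = 2
g(7) = mex{0,1} = 2
g(8) = mex{0,1} = 2
g(9) = mex{0,1,2} = 3
g(10) = mex{1,2} = 0
So g(10) = 0.
The value of a disjunctive sum is the nim-sum of the parts.
Combined value = 1 XOR 4 XOR 0 = 5.

5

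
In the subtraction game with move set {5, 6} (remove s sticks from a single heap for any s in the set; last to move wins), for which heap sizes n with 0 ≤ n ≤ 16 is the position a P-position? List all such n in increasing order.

0, 1, 2, 3, 4, 11, 12, 13, 14, 15

Compute g(0), g(1), … for moves {5, 6}:
k:     0  1  2  3  4  5  6  7  8  9 10 11 12 13 14 15 16
g(k):  0  0  0  0  0  1  1  1  1  1  2  0  0  0  0  0  1
The P-positions (g = 0) in 0..16 are 0, 1, 2, 3, 4, 11, 12, 13, 14, 15.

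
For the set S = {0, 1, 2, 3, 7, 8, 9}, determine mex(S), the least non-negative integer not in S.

4

The values 0, 1, 2, 3 are all present; 4 is the first non-negative integer missing from the set.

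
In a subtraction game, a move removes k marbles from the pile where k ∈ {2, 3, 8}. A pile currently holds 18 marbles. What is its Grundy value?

Build the Grundy sequence with g(k) = mex{g(k−s) : s ∈ {2, 3, 8}, s ≤ k}:
k:     0  1  2  3  4  5  6  7  8  9 10 11 12 13 14 15 16 17 18
g(k):  0  0  1  1  2  0  0  1  1  2  0  0  1  1  2  0  0  1  1
So g(18) = 1.

1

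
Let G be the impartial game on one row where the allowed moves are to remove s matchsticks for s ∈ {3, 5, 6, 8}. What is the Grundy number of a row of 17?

2

Build the Grundy sequence with g(k) = mex{g(k−s) : s ∈ {3, 5, 6, 8}, s ≤ k}:
k:     0  1  2  3  4  5  6  7  8  9 10 11 12 13 14 15 16 17
g(k):  0  0  0  1  1  1  2  2  2  3  3  0  0  0  1  1  1  2
So g(17) = 2.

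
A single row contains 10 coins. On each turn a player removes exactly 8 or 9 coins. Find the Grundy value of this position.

Grundy values for subtraction set {8, 9}:
g(0) = mex{} = 0
g(1) = mex{} = 0
g(2) = mex{} = 0
g(3) = mex{} = 0
g(4) = mex{} = 0
g(5) = mex{} = 0
g(6) = mex{} = 0
g(7) = mex{} = 0
g(8) = mex{0} = 1
g(9) = mex{0} = 1
g(10) = mex{0} = 1
So g(10) = 1.

1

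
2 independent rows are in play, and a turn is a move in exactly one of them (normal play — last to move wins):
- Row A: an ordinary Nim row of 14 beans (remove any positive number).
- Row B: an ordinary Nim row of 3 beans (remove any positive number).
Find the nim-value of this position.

13

Row A is a plain Nim row of size 14, so its Grundy value is 14.
Row B is a plain Nim row of size 3, so its Grundy value is 3.
The value of a disjunctive sum is the nim-sum of the parts.
Combined value = 14 XOR 3 = 13.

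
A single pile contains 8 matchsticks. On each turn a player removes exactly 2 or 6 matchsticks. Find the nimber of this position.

0

Build the Grundy sequence with g(k) = mex{g(k−s) : s ∈ {2, 6}, s ≤ k}:
g(0) = mex{} = 0
g(1) = mex{} = 0
g(2) = mex{0} = 1
g(3) = mex{0} = 1
g(4) = mex{1} = 0
g(5) = mex{1} = 0
g(6) = mex{0} = 1
g(7) = mex{0} = 1
g(8) = mex{1} = 0
So g(8) = 0.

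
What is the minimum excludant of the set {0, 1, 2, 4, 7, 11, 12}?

3

The values 0, 1, 2 are all present; 3 is the first non-negative integer missing from the set.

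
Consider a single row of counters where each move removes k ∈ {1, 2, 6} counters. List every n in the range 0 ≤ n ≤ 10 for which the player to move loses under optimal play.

0, 3, 7, 10

Compute g(0), g(1), … for moves {1, 2, 6}:
g(0) = mex{} = 0
g(1) = mex{0} = 1
g(2) = mex{0,1} = 2
g(3) = mex{1,2} = 0
g(4) = mex{0,2} = 1
g(5) = mex{0,1} = 2
g(6) = mex{0,1,2} = 3
g(7) = mex{1,2,3} = 0
g(8) = mex{0,2,3} = 1
g(9) = mex{0,1} = 2
g(10) = mex{1,2} = 0
The P-positions (g = 0) in 0..10 are 0, 3, 7, 10.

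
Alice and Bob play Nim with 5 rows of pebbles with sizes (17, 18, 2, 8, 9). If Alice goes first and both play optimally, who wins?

In binary:
  10001  (17)
  10010  (18)
  00010  (2)
  01000  (8)
  01001  (9)
  -----
  00000  (0)
The nim-sum is 0, so this is a P-position: the player to move is in a losing position under optimal play; Alice is about to move from it and so loses — Bob wins.

Bob wins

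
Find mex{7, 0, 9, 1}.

2

The values 0, 1 are all present; 2 is the first non-negative integer missing from the set.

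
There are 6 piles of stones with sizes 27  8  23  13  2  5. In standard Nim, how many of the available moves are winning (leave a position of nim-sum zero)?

Nim-sum: 27 XOR 8 XOR 23 XOR 13 XOR 2 XOR 5 = 14.
The overall nim-sum is X = 14. A pile of size p has a winning move iff p XOR X < p (reduce it to p XOR X).
  27: 27 XOR 14 = 21 < 27 — winning move (to 21).
  8: 8 XOR 14 = 6 < 8 — winning move (to 6).
  23: 23 XOR 14 = 25 ≥ 23 — no move.
  13: 13 XOR 14 = 3 < 13 — winning move (to 3).
  2: 2 XOR 14 = 12 ≥ 2 — no move.
  5: 5 XOR 14 = 11 ≥ 5 — no move.
That gives 3 winning moves.

3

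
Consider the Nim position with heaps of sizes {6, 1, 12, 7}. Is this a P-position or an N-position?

N-position

Bitwise XOR of the heap sizes:
  0110  (6)
  0001  (1)
  1100  (12)
  0111  (7)
  ----
  1100  (12)
The nim-sum is 12 ≠ 0, so this is an N-position: the player to move can win.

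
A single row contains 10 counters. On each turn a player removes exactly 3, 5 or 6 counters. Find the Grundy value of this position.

0

Grundy values for subtraction set {3, 5, 6}:
g(0) = mex{} = 0
g(1) = mex{} = 0
g(2) = mex{} = 0
g(3) = mex{0} = 1
g(4) = mex{0} = 1
g(5) = mex{0} = 1
g(6) = mex{0,1} = 2
g(7) = mex{0,1} = 2
g(8) = mex{0,1} = 2
g(9) = mex{1,2} = 0
g(10) = mex{1,2} = 0
So g(10) = 0.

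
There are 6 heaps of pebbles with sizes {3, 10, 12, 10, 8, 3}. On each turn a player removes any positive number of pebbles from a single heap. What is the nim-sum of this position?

4

Compute the nim-sum pairwise:
3 ⊕ 10 = 9
9 ⊕ 12 = 5
5 ⊕ 10 = 15
15 ⊕ 8 = 7
7 ⊕ 3 = 4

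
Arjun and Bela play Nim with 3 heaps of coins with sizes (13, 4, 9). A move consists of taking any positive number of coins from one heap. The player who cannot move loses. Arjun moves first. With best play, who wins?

Bela wins

Nim-sum: 13 XOR 4 XOR 9 = 0.
The nim-sum is 0, so this is a P-position: the player to move is in a losing position under optimal play; Arjun is about to move from it and so loses — Bela wins.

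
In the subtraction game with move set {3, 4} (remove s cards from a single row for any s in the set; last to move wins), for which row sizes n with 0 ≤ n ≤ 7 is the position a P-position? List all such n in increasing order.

0, 1, 2, 7

Grundy values for subtraction set {3, 4}:
k:     0  1  2  3  4  5  6  7
g(k):  0  0  0  1  1  1  2  0
The P-positions (g = 0) in 0..7 are 0, 1, 2, 7.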